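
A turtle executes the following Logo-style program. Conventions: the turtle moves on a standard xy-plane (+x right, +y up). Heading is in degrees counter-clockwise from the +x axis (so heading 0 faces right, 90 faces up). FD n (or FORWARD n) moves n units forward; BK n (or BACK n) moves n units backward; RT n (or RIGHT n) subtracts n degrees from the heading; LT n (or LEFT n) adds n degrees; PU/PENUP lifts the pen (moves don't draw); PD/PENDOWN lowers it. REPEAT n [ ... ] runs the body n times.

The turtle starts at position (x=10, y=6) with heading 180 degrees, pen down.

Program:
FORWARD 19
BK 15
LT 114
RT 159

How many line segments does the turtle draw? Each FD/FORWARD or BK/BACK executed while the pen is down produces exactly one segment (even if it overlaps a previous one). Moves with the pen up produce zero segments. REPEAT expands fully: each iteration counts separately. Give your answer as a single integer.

Executing turtle program step by step:
Start: pos=(10,6), heading=180, pen down
FD 19: (10,6) -> (-9,6) [heading=180, draw]
BK 15: (-9,6) -> (6,6) [heading=180, draw]
LT 114: heading 180 -> 294
RT 159: heading 294 -> 135
Final: pos=(6,6), heading=135, 2 segment(s) drawn
Segments drawn: 2

Answer: 2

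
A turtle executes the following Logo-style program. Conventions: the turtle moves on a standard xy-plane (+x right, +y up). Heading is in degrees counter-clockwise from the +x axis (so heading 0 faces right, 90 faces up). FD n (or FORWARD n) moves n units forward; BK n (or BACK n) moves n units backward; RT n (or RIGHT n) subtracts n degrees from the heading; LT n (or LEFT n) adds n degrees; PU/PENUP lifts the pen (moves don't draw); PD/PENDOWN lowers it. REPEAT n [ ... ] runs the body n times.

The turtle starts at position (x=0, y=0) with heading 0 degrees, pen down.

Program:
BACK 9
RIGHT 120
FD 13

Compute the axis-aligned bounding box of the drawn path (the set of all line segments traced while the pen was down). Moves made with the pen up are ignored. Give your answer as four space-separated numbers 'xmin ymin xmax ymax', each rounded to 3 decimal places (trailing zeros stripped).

Answer: -15.5 -11.258 0 0

Derivation:
Executing turtle program step by step:
Start: pos=(0,0), heading=0, pen down
BK 9: (0,0) -> (-9,0) [heading=0, draw]
RT 120: heading 0 -> 240
FD 13: (-9,0) -> (-15.5,-11.258) [heading=240, draw]
Final: pos=(-15.5,-11.258), heading=240, 2 segment(s) drawn

Segment endpoints: x in {-15.5, -9, 0}, y in {-11.258, 0}
xmin=-15.5, ymin=-11.258, xmax=0, ymax=0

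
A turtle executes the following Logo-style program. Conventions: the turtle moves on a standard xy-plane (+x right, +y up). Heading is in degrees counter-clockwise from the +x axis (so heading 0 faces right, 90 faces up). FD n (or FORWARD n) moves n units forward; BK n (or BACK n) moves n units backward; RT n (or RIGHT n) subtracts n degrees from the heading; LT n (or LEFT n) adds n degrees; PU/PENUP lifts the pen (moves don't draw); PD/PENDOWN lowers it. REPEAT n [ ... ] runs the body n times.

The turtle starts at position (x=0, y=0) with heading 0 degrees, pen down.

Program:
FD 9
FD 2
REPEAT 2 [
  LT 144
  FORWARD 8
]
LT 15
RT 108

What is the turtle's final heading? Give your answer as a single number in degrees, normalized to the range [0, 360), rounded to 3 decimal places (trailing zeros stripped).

Executing turtle program step by step:
Start: pos=(0,0), heading=0, pen down
FD 9: (0,0) -> (9,0) [heading=0, draw]
FD 2: (9,0) -> (11,0) [heading=0, draw]
REPEAT 2 [
  -- iteration 1/2 --
  LT 144: heading 0 -> 144
  FD 8: (11,0) -> (4.528,4.702) [heading=144, draw]
  -- iteration 2/2 --
  LT 144: heading 144 -> 288
  FD 8: (4.528,4.702) -> (7,-2.906) [heading=288, draw]
]
LT 15: heading 288 -> 303
RT 108: heading 303 -> 195
Final: pos=(7,-2.906), heading=195, 4 segment(s) drawn

Answer: 195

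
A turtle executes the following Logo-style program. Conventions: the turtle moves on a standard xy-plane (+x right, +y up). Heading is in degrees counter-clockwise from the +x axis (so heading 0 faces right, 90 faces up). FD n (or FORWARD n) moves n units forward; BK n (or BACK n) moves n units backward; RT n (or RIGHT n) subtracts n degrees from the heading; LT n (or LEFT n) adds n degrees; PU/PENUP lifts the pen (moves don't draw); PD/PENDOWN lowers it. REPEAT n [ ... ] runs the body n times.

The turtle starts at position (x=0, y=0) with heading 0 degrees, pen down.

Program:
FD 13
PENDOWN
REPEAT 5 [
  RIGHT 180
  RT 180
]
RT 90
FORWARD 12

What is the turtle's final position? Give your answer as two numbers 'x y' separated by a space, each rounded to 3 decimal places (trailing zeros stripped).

Answer: 13 -12

Derivation:
Executing turtle program step by step:
Start: pos=(0,0), heading=0, pen down
FD 13: (0,0) -> (13,0) [heading=0, draw]
PD: pen down
REPEAT 5 [
  -- iteration 1/5 --
  RT 180: heading 0 -> 180
  RT 180: heading 180 -> 0
  -- iteration 2/5 --
  RT 180: heading 0 -> 180
  RT 180: heading 180 -> 0
  -- iteration 3/5 --
  RT 180: heading 0 -> 180
  RT 180: heading 180 -> 0
  -- iteration 4/5 --
  RT 180: heading 0 -> 180
  RT 180: heading 180 -> 0
  -- iteration 5/5 --
  RT 180: heading 0 -> 180
  RT 180: heading 180 -> 0
]
RT 90: heading 0 -> 270
FD 12: (13,0) -> (13,-12) [heading=270, draw]
Final: pos=(13,-12), heading=270, 2 segment(s) drawn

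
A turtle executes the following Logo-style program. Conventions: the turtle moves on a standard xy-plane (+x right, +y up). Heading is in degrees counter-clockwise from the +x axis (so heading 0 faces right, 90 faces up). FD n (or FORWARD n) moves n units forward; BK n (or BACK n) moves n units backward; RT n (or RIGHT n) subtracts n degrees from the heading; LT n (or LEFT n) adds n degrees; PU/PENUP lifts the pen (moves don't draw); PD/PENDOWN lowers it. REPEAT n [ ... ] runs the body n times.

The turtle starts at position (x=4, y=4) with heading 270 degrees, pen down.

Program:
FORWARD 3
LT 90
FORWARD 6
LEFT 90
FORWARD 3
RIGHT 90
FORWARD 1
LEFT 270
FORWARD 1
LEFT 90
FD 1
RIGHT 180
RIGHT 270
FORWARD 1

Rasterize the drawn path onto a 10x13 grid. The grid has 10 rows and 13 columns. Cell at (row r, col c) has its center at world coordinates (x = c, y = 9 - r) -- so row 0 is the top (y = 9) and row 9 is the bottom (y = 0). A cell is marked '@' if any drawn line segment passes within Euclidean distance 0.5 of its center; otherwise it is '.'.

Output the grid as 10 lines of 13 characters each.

Answer: .............
.............
.............
.............
.............
....@.....@@.
....@.....@@@
....@.....@.@
....@@@@@@@..
.............

Derivation:
Segment 0: (4,4) -> (4,1)
Segment 1: (4,1) -> (10,1)
Segment 2: (10,1) -> (10,4)
Segment 3: (10,4) -> (11,4)
Segment 4: (11,4) -> (11,3)
Segment 5: (11,3) -> (12,3)
Segment 6: (12,3) -> (12,2)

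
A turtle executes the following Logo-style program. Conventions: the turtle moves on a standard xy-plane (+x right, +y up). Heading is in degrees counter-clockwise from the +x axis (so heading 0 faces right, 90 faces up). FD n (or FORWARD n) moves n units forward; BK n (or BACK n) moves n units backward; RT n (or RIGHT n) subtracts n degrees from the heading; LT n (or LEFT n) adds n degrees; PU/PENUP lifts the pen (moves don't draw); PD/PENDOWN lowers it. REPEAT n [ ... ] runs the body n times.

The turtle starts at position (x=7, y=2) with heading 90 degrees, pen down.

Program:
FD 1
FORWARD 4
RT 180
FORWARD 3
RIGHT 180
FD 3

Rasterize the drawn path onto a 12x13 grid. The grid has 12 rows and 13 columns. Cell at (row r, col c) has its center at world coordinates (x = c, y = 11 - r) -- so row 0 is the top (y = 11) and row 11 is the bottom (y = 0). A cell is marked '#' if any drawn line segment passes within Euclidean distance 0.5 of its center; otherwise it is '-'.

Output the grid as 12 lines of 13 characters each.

Segment 0: (7,2) -> (7,3)
Segment 1: (7,3) -> (7,7)
Segment 2: (7,7) -> (7,4)
Segment 3: (7,4) -> (7,7)

Answer: -------------
-------------
-------------
-------------
-------#-----
-------#-----
-------#-----
-------#-----
-------#-----
-------#-----
-------------
-------------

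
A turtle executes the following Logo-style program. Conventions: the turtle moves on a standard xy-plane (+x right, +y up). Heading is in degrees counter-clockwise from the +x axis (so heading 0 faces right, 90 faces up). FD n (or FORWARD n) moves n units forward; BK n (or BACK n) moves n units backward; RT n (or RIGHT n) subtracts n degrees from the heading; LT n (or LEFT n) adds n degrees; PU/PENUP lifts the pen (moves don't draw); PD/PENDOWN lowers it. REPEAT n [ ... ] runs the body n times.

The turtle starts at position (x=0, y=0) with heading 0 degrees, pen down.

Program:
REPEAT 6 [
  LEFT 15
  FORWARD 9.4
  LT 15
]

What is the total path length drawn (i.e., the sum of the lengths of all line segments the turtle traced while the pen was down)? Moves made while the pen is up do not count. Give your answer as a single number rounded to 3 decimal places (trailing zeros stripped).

Answer: 56.4

Derivation:
Executing turtle program step by step:
Start: pos=(0,0), heading=0, pen down
REPEAT 6 [
  -- iteration 1/6 --
  LT 15: heading 0 -> 15
  FD 9.4: (0,0) -> (9.08,2.433) [heading=15, draw]
  LT 15: heading 15 -> 30
  -- iteration 2/6 --
  LT 15: heading 30 -> 45
  FD 9.4: (9.08,2.433) -> (15.727,9.08) [heading=45, draw]
  LT 15: heading 45 -> 60
  -- iteration 3/6 --
  LT 15: heading 60 -> 75
  FD 9.4: (15.727,9.08) -> (18.159,18.159) [heading=75, draw]
  LT 15: heading 75 -> 90
  -- iteration 4/6 --
  LT 15: heading 90 -> 105
  FD 9.4: (18.159,18.159) -> (15.727,27.239) [heading=105, draw]
  LT 15: heading 105 -> 120
  -- iteration 5/6 --
  LT 15: heading 120 -> 135
  FD 9.4: (15.727,27.239) -> (9.08,33.886) [heading=135, draw]
  LT 15: heading 135 -> 150
  -- iteration 6/6 --
  LT 15: heading 150 -> 165
  FD 9.4: (9.08,33.886) -> (0,36.319) [heading=165, draw]
  LT 15: heading 165 -> 180
]
Final: pos=(0,36.319), heading=180, 6 segment(s) drawn

Segment lengths:
  seg 1: (0,0) -> (9.08,2.433), length = 9.4
  seg 2: (9.08,2.433) -> (15.727,9.08), length = 9.4
  seg 3: (15.727,9.08) -> (18.159,18.159), length = 9.4
  seg 4: (18.159,18.159) -> (15.727,27.239), length = 9.4
  seg 5: (15.727,27.239) -> (9.08,33.886), length = 9.4
  seg 6: (9.08,33.886) -> (0,36.319), length = 9.4
Total = 56.4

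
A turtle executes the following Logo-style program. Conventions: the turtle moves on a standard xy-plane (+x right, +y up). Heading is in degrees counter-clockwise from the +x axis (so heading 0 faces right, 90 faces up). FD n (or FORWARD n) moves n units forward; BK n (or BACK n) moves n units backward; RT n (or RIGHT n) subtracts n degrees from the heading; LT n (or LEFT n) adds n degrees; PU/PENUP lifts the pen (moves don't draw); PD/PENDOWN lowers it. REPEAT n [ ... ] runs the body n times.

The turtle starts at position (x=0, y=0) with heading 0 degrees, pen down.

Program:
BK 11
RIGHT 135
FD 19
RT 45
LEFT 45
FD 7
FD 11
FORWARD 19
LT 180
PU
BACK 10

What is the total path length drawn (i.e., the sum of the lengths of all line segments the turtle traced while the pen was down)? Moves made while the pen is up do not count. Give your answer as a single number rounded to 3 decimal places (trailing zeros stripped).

Executing turtle program step by step:
Start: pos=(0,0), heading=0, pen down
BK 11: (0,0) -> (-11,0) [heading=0, draw]
RT 135: heading 0 -> 225
FD 19: (-11,0) -> (-24.435,-13.435) [heading=225, draw]
RT 45: heading 225 -> 180
LT 45: heading 180 -> 225
FD 7: (-24.435,-13.435) -> (-29.385,-18.385) [heading=225, draw]
FD 11: (-29.385,-18.385) -> (-37.163,-26.163) [heading=225, draw]
FD 19: (-37.163,-26.163) -> (-50.598,-39.598) [heading=225, draw]
LT 180: heading 225 -> 45
PU: pen up
BK 10: (-50.598,-39.598) -> (-57.669,-46.669) [heading=45, move]
Final: pos=(-57.669,-46.669), heading=45, 5 segment(s) drawn

Segment lengths:
  seg 1: (0,0) -> (-11,0), length = 11
  seg 2: (-11,0) -> (-24.435,-13.435), length = 19
  seg 3: (-24.435,-13.435) -> (-29.385,-18.385), length = 7
  seg 4: (-29.385,-18.385) -> (-37.163,-26.163), length = 11
  seg 5: (-37.163,-26.163) -> (-50.598,-39.598), length = 19
Total = 67

Answer: 67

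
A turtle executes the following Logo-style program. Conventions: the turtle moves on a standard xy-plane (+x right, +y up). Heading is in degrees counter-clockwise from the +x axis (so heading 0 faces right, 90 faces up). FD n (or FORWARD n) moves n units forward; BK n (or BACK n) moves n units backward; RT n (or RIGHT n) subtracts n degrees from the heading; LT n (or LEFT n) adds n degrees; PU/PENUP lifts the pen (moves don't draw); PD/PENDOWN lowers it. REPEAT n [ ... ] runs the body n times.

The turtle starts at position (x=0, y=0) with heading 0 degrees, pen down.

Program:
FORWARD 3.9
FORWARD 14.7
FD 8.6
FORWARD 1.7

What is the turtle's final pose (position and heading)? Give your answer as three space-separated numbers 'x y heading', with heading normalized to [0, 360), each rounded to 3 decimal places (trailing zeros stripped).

Executing turtle program step by step:
Start: pos=(0,0), heading=0, pen down
FD 3.9: (0,0) -> (3.9,0) [heading=0, draw]
FD 14.7: (3.9,0) -> (18.6,0) [heading=0, draw]
FD 8.6: (18.6,0) -> (27.2,0) [heading=0, draw]
FD 1.7: (27.2,0) -> (28.9,0) [heading=0, draw]
Final: pos=(28.9,0), heading=0, 4 segment(s) drawn

Answer: 28.9 0 0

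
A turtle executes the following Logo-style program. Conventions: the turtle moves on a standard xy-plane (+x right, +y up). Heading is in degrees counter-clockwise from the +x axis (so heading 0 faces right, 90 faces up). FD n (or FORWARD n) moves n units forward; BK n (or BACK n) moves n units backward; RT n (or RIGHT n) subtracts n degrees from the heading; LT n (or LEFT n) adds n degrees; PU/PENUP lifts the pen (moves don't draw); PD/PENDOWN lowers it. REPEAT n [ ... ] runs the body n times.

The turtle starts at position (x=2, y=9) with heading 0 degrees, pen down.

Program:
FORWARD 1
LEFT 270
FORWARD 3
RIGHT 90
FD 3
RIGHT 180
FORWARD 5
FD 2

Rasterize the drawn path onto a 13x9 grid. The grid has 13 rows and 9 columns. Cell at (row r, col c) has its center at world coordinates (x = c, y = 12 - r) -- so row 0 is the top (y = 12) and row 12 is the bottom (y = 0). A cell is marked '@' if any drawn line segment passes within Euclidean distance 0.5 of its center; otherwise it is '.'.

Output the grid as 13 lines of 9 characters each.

Segment 0: (2,9) -> (3,9)
Segment 1: (3,9) -> (3,6)
Segment 2: (3,6) -> (-0,6)
Segment 3: (-0,6) -> (5,6)
Segment 4: (5,6) -> (7,6)

Answer: .........
.........
.........
..@@.....
...@.....
...@.....
@@@@@@@@.
.........
.........
.........
.........
.........
.........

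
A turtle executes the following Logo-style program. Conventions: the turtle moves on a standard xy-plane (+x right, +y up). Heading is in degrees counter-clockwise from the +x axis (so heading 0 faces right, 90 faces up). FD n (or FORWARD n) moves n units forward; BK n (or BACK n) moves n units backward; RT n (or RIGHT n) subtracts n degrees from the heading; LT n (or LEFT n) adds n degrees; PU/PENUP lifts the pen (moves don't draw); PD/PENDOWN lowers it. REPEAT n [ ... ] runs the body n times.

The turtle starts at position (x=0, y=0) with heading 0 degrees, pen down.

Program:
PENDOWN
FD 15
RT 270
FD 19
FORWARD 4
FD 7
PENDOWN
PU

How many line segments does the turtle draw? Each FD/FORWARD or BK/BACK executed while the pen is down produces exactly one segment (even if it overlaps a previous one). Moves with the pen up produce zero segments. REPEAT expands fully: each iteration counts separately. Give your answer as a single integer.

Executing turtle program step by step:
Start: pos=(0,0), heading=0, pen down
PD: pen down
FD 15: (0,0) -> (15,0) [heading=0, draw]
RT 270: heading 0 -> 90
FD 19: (15,0) -> (15,19) [heading=90, draw]
FD 4: (15,19) -> (15,23) [heading=90, draw]
FD 7: (15,23) -> (15,30) [heading=90, draw]
PD: pen down
PU: pen up
Final: pos=(15,30), heading=90, 4 segment(s) drawn
Segments drawn: 4

Answer: 4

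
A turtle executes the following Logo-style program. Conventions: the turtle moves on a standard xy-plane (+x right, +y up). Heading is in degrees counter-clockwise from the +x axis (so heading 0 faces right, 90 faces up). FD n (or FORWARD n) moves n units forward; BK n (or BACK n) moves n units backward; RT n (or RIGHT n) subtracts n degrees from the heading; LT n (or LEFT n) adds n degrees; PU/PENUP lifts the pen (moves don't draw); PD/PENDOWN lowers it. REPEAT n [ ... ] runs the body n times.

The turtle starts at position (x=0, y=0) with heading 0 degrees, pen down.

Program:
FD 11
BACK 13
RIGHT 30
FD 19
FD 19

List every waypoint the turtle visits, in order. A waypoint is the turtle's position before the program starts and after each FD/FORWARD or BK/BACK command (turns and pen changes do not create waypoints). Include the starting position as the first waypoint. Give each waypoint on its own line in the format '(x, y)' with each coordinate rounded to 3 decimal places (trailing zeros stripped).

Executing turtle program step by step:
Start: pos=(0,0), heading=0, pen down
FD 11: (0,0) -> (11,0) [heading=0, draw]
BK 13: (11,0) -> (-2,0) [heading=0, draw]
RT 30: heading 0 -> 330
FD 19: (-2,0) -> (14.454,-9.5) [heading=330, draw]
FD 19: (14.454,-9.5) -> (30.909,-19) [heading=330, draw]
Final: pos=(30.909,-19), heading=330, 4 segment(s) drawn
Waypoints (5 total):
(0, 0)
(11, 0)
(-2, 0)
(14.454, -9.5)
(30.909, -19)

Answer: (0, 0)
(11, 0)
(-2, 0)
(14.454, -9.5)
(30.909, -19)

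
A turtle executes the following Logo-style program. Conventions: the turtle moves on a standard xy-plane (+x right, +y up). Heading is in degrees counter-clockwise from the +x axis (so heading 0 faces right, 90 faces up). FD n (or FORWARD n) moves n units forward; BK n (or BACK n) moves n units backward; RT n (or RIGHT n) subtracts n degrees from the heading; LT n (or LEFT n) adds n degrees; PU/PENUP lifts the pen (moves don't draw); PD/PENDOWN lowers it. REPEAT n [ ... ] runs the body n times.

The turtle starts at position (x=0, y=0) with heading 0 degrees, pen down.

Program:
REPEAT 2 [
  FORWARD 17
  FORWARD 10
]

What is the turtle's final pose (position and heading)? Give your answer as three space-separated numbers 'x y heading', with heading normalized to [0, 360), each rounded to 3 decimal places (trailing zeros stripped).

Executing turtle program step by step:
Start: pos=(0,0), heading=0, pen down
REPEAT 2 [
  -- iteration 1/2 --
  FD 17: (0,0) -> (17,0) [heading=0, draw]
  FD 10: (17,0) -> (27,0) [heading=0, draw]
  -- iteration 2/2 --
  FD 17: (27,0) -> (44,0) [heading=0, draw]
  FD 10: (44,0) -> (54,0) [heading=0, draw]
]
Final: pos=(54,0), heading=0, 4 segment(s) drawn

Answer: 54 0 0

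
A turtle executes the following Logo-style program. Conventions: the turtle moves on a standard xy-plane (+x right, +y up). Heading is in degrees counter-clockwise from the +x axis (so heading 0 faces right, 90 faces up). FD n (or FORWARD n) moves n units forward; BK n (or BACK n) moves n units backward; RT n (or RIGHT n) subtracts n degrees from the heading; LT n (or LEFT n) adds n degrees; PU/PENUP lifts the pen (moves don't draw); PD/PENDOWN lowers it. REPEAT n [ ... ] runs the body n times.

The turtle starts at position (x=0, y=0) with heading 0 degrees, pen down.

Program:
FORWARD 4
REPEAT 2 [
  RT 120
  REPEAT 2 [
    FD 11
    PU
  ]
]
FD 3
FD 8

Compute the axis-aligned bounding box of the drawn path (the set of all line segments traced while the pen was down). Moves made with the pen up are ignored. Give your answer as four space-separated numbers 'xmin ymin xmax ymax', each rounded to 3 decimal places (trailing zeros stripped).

Executing turtle program step by step:
Start: pos=(0,0), heading=0, pen down
FD 4: (0,0) -> (4,0) [heading=0, draw]
REPEAT 2 [
  -- iteration 1/2 --
  RT 120: heading 0 -> 240
  REPEAT 2 [
    -- iteration 1/2 --
    FD 11: (4,0) -> (-1.5,-9.526) [heading=240, draw]
    PU: pen up
    -- iteration 2/2 --
    FD 11: (-1.5,-9.526) -> (-7,-19.053) [heading=240, move]
    PU: pen up
  ]
  -- iteration 2/2 --
  RT 120: heading 240 -> 120
  REPEAT 2 [
    -- iteration 1/2 --
    FD 11: (-7,-19.053) -> (-12.5,-9.526) [heading=120, move]
    PU: pen up
    -- iteration 2/2 --
    FD 11: (-12.5,-9.526) -> (-18,0) [heading=120, move]
    PU: pen up
  ]
]
FD 3: (-18,0) -> (-19.5,2.598) [heading=120, move]
FD 8: (-19.5,2.598) -> (-23.5,9.526) [heading=120, move]
Final: pos=(-23.5,9.526), heading=120, 2 segment(s) drawn

Segment endpoints: x in {-1.5, 0, 4}, y in {-9.526, 0}
xmin=-1.5, ymin=-9.526, xmax=4, ymax=0

Answer: -1.5 -9.526 4 0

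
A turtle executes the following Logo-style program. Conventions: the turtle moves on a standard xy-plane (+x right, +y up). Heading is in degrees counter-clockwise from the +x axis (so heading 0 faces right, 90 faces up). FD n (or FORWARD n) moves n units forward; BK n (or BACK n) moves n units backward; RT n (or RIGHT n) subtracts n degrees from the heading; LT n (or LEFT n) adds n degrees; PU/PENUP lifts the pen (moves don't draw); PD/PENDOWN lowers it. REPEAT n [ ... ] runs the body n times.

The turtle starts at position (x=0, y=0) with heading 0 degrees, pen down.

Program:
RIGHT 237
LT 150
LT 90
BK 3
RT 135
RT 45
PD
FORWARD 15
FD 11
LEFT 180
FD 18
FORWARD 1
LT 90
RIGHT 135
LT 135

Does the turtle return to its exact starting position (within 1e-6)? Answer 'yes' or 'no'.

Answer: no

Derivation:
Executing turtle program step by step:
Start: pos=(0,0), heading=0, pen down
RT 237: heading 0 -> 123
LT 150: heading 123 -> 273
LT 90: heading 273 -> 3
BK 3: (0,0) -> (-2.996,-0.157) [heading=3, draw]
RT 135: heading 3 -> 228
RT 45: heading 228 -> 183
PD: pen down
FD 15: (-2.996,-0.157) -> (-17.975,-0.942) [heading=183, draw]
FD 11: (-17.975,-0.942) -> (-28.96,-1.518) [heading=183, draw]
LT 180: heading 183 -> 3
FD 18: (-28.96,-1.518) -> (-10.985,-0.576) [heading=3, draw]
FD 1: (-10.985,-0.576) -> (-9.986,-0.523) [heading=3, draw]
LT 90: heading 3 -> 93
RT 135: heading 93 -> 318
LT 135: heading 318 -> 93
Final: pos=(-9.986,-0.523), heading=93, 5 segment(s) drawn

Start position: (0, 0)
Final position: (-9.986, -0.523)
Distance = 10; >= 1e-6 -> NOT closed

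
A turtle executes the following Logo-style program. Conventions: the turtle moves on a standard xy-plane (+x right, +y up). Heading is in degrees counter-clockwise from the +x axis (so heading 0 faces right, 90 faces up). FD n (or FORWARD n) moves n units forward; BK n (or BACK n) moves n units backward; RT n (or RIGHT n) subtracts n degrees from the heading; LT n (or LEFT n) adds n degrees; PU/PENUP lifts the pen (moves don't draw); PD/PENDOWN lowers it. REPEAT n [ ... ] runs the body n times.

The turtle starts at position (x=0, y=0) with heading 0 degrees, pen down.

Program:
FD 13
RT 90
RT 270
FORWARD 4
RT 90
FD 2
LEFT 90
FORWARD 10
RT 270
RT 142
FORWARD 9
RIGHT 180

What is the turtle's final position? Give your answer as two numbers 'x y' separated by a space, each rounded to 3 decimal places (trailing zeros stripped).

Answer: 32.541 -9.092

Derivation:
Executing turtle program step by step:
Start: pos=(0,0), heading=0, pen down
FD 13: (0,0) -> (13,0) [heading=0, draw]
RT 90: heading 0 -> 270
RT 270: heading 270 -> 0
FD 4: (13,0) -> (17,0) [heading=0, draw]
RT 90: heading 0 -> 270
FD 2: (17,0) -> (17,-2) [heading=270, draw]
LT 90: heading 270 -> 0
FD 10: (17,-2) -> (27,-2) [heading=0, draw]
RT 270: heading 0 -> 90
RT 142: heading 90 -> 308
FD 9: (27,-2) -> (32.541,-9.092) [heading=308, draw]
RT 180: heading 308 -> 128
Final: pos=(32.541,-9.092), heading=128, 5 segment(s) drawn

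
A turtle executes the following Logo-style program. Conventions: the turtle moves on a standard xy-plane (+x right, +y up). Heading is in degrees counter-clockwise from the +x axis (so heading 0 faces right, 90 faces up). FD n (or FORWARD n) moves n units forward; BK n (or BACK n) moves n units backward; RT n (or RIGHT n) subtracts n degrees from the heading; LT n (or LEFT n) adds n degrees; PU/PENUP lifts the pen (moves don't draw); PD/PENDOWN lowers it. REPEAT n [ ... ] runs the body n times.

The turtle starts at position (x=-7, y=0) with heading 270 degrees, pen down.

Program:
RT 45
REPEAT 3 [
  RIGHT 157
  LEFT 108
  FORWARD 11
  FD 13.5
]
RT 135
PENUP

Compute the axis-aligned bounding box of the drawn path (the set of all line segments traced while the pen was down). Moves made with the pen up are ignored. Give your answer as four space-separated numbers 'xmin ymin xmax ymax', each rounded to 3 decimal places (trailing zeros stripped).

Executing turtle program step by step:
Start: pos=(-7,0), heading=270, pen down
RT 45: heading 270 -> 225
REPEAT 3 [
  -- iteration 1/3 --
  RT 157: heading 225 -> 68
  LT 108: heading 68 -> 176
  FD 11: (-7,0) -> (-17.973,0.767) [heading=176, draw]
  FD 13.5: (-17.973,0.767) -> (-31.44,1.709) [heading=176, draw]
  -- iteration 2/3 --
  RT 157: heading 176 -> 19
  LT 108: heading 19 -> 127
  FD 11: (-31.44,1.709) -> (-38.06,10.494) [heading=127, draw]
  FD 13.5: (-38.06,10.494) -> (-46.185,21.276) [heading=127, draw]
  -- iteration 3/3 --
  RT 157: heading 127 -> 330
  LT 108: heading 330 -> 78
  FD 11: (-46.185,21.276) -> (-43.898,32.035) [heading=78, draw]
  FD 13.5: (-43.898,32.035) -> (-41.091,45.24) [heading=78, draw]
]
RT 135: heading 78 -> 303
PU: pen up
Final: pos=(-41.091,45.24), heading=303, 6 segment(s) drawn

Segment endpoints: x in {-46.185, -43.898, -41.091, -38.06, -31.44, -17.973, -7}, y in {0, 0.767, 1.709, 10.494, 21.276, 32.035, 45.24}
xmin=-46.185, ymin=0, xmax=-7, ymax=45.24

Answer: -46.185 0 -7 45.24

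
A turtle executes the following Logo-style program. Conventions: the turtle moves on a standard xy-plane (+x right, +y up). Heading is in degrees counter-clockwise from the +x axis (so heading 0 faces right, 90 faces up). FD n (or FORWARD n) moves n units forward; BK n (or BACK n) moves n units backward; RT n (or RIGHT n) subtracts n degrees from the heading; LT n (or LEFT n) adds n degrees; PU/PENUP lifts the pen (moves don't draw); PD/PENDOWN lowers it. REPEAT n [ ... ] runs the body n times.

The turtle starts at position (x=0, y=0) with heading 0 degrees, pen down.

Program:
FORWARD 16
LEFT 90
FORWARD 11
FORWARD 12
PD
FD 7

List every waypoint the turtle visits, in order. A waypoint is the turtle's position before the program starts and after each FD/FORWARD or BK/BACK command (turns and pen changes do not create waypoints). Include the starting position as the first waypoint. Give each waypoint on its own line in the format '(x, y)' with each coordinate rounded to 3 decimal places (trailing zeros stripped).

Answer: (0, 0)
(16, 0)
(16, 11)
(16, 23)
(16, 30)

Derivation:
Executing turtle program step by step:
Start: pos=(0,0), heading=0, pen down
FD 16: (0,0) -> (16,0) [heading=0, draw]
LT 90: heading 0 -> 90
FD 11: (16,0) -> (16,11) [heading=90, draw]
FD 12: (16,11) -> (16,23) [heading=90, draw]
PD: pen down
FD 7: (16,23) -> (16,30) [heading=90, draw]
Final: pos=(16,30), heading=90, 4 segment(s) drawn
Waypoints (5 total):
(0, 0)
(16, 0)
(16, 11)
(16, 23)
(16, 30)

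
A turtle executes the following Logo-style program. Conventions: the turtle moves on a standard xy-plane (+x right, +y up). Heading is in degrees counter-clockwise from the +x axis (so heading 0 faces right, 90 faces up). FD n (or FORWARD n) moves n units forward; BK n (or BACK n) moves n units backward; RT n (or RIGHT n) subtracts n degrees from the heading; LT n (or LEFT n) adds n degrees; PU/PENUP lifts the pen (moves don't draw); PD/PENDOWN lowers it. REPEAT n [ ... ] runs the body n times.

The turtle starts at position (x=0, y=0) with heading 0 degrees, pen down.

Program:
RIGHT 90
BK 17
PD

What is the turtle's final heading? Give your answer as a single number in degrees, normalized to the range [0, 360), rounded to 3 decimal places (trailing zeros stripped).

Executing turtle program step by step:
Start: pos=(0,0), heading=0, pen down
RT 90: heading 0 -> 270
BK 17: (0,0) -> (0,17) [heading=270, draw]
PD: pen down
Final: pos=(0,17), heading=270, 1 segment(s) drawn

Answer: 270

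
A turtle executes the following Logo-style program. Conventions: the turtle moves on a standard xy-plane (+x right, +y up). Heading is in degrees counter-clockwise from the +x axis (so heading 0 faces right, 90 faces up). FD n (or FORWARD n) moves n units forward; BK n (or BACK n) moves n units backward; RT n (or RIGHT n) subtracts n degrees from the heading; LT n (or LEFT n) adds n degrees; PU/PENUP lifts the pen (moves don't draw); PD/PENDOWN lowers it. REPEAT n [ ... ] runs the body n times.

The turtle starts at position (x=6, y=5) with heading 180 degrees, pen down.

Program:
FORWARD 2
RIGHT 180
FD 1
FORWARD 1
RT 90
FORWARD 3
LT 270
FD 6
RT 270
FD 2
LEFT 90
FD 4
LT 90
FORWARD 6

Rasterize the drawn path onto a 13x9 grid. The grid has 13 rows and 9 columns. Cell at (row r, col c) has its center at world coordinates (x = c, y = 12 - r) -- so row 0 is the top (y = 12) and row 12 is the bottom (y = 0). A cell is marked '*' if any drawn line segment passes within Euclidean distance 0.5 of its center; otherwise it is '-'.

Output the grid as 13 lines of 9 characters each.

Answer: ---------
---------
---------
---------
---------
---------
----*----
----***--
----*-*--
----*-*--
*******--
*---*----
*****----

Derivation:
Segment 0: (6,5) -> (4,5)
Segment 1: (4,5) -> (5,5)
Segment 2: (5,5) -> (6,5)
Segment 3: (6,5) -> (6,2)
Segment 4: (6,2) -> (0,2)
Segment 5: (0,2) -> (0,0)
Segment 6: (0,0) -> (4,0)
Segment 7: (4,0) -> (4,6)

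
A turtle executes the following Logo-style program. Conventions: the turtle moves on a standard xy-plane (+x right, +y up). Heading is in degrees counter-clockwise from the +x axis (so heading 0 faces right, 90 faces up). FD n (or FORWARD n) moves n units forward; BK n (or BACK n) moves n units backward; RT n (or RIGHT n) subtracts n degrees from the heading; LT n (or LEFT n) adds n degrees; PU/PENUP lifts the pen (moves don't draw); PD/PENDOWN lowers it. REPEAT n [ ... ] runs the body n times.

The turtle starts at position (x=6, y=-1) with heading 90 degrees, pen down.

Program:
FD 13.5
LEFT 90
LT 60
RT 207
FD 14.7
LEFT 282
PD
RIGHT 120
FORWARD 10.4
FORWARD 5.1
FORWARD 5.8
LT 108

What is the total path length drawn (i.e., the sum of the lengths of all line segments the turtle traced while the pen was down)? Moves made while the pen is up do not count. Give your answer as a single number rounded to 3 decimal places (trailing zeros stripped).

Executing turtle program step by step:
Start: pos=(6,-1), heading=90, pen down
FD 13.5: (6,-1) -> (6,12.5) [heading=90, draw]
LT 90: heading 90 -> 180
LT 60: heading 180 -> 240
RT 207: heading 240 -> 33
FD 14.7: (6,12.5) -> (18.328,20.506) [heading=33, draw]
LT 282: heading 33 -> 315
PD: pen down
RT 120: heading 315 -> 195
FD 10.4: (18.328,20.506) -> (8.283,17.814) [heading=195, draw]
FD 5.1: (8.283,17.814) -> (3.357,16.494) [heading=195, draw]
FD 5.8: (3.357,16.494) -> (-2.246,14.993) [heading=195, draw]
LT 108: heading 195 -> 303
Final: pos=(-2.246,14.993), heading=303, 5 segment(s) drawn

Segment lengths:
  seg 1: (6,-1) -> (6,12.5), length = 13.5
  seg 2: (6,12.5) -> (18.328,20.506), length = 14.7
  seg 3: (18.328,20.506) -> (8.283,17.814), length = 10.4
  seg 4: (8.283,17.814) -> (3.357,16.494), length = 5.1
  seg 5: (3.357,16.494) -> (-2.246,14.993), length = 5.8
Total = 49.5

Answer: 49.5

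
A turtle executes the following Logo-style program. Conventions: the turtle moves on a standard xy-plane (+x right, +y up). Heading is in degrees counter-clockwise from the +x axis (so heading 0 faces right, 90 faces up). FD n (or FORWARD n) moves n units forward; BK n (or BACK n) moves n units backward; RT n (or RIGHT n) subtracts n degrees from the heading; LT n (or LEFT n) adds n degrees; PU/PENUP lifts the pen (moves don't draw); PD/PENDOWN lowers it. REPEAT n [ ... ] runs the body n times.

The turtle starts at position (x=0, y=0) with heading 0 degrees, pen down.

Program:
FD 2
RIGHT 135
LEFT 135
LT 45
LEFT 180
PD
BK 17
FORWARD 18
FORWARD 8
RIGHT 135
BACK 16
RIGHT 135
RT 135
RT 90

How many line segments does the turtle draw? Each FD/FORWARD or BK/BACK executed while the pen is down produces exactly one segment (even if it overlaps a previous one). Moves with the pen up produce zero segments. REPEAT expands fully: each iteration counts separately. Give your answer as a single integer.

Executing turtle program step by step:
Start: pos=(0,0), heading=0, pen down
FD 2: (0,0) -> (2,0) [heading=0, draw]
RT 135: heading 0 -> 225
LT 135: heading 225 -> 0
LT 45: heading 0 -> 45
LT 180: heading 45 -> 225
PD: pen down
BK 17: (2,0) -> (14.021,12.021) [heading=225, draw]
FD 18: (14.021,12.021) -> (1.293,-0.707) [heading=225, draw]
FD 8: (1.293,-0.707) -> (-4.364,-6.364) [heading=225, draw]
RT 135: heading 225 -> 90
BK 16: (-4.364,-6.364) -> (-4.364,-22.364) [heading=90, draw]
RT 135: heading 90 -> 315
RT 135: heading 315 -> 180
RT 90: heading 180 -> 90
Final: pos=(-4.364,-22.364), heading=90, 5 segment(s) drawn
Segments drawn: 5

Answer: 5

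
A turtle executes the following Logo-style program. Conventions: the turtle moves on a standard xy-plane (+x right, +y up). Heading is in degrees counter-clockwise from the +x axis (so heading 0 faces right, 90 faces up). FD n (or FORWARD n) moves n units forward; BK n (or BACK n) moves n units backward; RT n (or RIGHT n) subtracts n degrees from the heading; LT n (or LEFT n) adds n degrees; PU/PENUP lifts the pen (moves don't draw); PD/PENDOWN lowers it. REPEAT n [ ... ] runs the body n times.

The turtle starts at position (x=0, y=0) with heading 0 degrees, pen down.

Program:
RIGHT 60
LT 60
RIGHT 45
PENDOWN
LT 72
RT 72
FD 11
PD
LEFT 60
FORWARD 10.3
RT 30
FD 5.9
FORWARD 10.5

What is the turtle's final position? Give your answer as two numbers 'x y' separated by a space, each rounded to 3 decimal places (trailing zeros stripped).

Executing turtle program step by step:
Start: pos=(0,0), heading=0, pen down
RT 60: heading 0 -> 300
LT 60: heading 300 -> 0
RT 45: heading 0 -> 315
PD: pen down
LT 72: heading 315 -> 27
RT 72: heading 27 -> 315
FD 11: (0,0) -> (7.778,-7.778) [heading=315, draw]
PD: pen down
LT 60: heading 315 -> 15
FD 10.3: (7.778,-7.778) -> (17.727,-5.112) [heading=15, draw]
RT 30: heading 15 -> 345
FD 5.9: (17.727,-5.112) -> (23.426,-6.639) [heading=345, draw]
FD 10.5: (23.426,-6.639) -> (33.568,-9.357) [heading=345, draw]
Final: pos=(33.568,-9.357), heading=345, 4 segment(s) drawn

Answer: 33.568 -9.357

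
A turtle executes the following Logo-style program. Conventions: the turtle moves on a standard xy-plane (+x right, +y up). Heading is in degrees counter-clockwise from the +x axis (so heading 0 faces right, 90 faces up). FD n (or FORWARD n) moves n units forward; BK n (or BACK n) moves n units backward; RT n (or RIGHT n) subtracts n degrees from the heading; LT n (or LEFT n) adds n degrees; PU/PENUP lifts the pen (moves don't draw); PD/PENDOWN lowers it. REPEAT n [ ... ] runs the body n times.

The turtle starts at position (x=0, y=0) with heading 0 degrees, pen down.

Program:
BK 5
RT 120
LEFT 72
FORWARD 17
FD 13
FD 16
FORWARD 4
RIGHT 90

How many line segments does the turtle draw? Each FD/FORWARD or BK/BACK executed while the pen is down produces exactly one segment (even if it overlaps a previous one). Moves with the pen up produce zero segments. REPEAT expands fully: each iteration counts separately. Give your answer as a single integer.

Answer: 5

Derivation:
Executing turtle program step by step:
Start: pos=(0,0), heading=0, pen down
BK 5: (0,0) -> (-5,0) [heading=0, draw]
RT 120: heading 0 -> 240
LT 72: heading 240 -> 312
FD 17: (-5,0) -> (6.375,-12.633) [heading=312, draw]
FD 13: (6.375,-12.633) -> (15.074,-22.294) [heading=312, draw]
FD 16: (15.074,-22.294) -> (25.78,-34.185) [heading=312, draw]
FD 4: (25.78,-34.185) -> (28.457,-37.157) [heading=312, draw]
RT 90: heading 312 -> 222
Final: pos=(28.457,-37.157), heading=222, 5 segment(s) drawn
Segments drawn: 5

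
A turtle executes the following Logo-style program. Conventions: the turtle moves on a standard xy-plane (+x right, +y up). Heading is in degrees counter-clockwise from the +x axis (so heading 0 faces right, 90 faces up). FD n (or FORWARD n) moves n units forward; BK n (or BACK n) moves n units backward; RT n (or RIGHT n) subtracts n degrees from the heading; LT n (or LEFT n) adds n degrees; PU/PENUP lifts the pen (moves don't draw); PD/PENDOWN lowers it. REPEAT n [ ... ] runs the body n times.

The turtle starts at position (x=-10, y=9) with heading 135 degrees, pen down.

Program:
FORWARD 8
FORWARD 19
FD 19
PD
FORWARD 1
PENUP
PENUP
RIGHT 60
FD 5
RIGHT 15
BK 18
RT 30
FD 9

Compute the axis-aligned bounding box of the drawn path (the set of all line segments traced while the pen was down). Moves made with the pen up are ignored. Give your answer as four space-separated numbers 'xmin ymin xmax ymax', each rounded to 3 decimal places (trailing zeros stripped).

Answer: -43.234 9 -10 42.234

Derivation:
Executing turtle program step by step:
Start: pos=(-10,9), heading=135, pen down
FD 8: (-10,9) -> (-15.657,14.657) [heading=135, draw]
FD 19: (-15.657,14.657) -> (-29.092,28.092) [heading=135, draw]
FD 19: (-29.092,28.092) -> (-42.527,41.527) [heading=135, draw]
PD: pen down
FD 1: (-42.527,41.527) -> (-43.234,42.234) [heading=135, draw]
PU: pen up
PU: pen up
RT 60: heading 135 -> 75
FD 5: (-43.234,42.234) -> (-41.94,47.064) [heading=75, move]
RT 15: heading 75 -> 60
BK 18: (-41.94,47.064) -> (-50.94,31.475) [heading=60, move]
RT 30: heading 60 -> 30
FD 9: (-50.94,31.475) -> (-43.146,35.975) [heading=30, move]
Final: pos=(-43.146,35.975), heading=30, 4 segment(s) drawn

Segment endpoints: x in {-43.234, -42.527, -29.092, -15.657, -10}, y in {9, 14.657, 28.092, 41.527, 42.234}
xmin=-43.234, ymin=9, xmax=-10, ymax=42.234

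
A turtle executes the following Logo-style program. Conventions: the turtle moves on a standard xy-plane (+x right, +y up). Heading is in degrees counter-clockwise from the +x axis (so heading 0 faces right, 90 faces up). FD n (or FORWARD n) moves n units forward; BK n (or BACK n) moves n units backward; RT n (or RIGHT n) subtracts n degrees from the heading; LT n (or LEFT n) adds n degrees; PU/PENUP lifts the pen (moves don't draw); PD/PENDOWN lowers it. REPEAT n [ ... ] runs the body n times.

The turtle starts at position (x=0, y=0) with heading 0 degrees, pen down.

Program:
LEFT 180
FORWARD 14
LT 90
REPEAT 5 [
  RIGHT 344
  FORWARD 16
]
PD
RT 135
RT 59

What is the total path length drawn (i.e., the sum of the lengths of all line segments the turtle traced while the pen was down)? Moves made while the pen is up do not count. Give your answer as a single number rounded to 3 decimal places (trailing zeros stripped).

Answer: 94

Derivation:
Executing turtle program step by step:
Start: pos=(0,0), heading=0, pen down
LT 180: heading 0 -> 180
FD 14: (0,0) -> (-14,0) [heading=180, draw]
LT 90: heading 180 -> 270
REPEAT 5 [
  -- iteration 1/5 --
  RT 344: heading 270 -> 286
  FD 16: (-14,0) -> (-9.59,-15.38) [heading=286, draw]
  -- iteration 2/5 --
  RT 344: heading 286 -> 302
  FD 16: (-9.59,-15.38) -> (-1.111,-28.949) [heading=302, draw]
  -- iteration 3/5 --
  RT 344: heading 302 -> 318
  FD 16: (-1.111,-28.949) -> (10.779,-39.655) [heading=318, draw]
  -- iteration 4/5 --
  RT 344: heading 318 -> 334
  FD 16: (10.779,-39.655) -> (25.16,-46.669) [heading=334, draw]
  -- iteration 5/5 --
  RT 344: heading 334 -> 350
  FD 16: (25.16,-46.669) -> (40.917,-49.447) [heading=350, draw]
]
PD: pen down
RT 135: heading 350 -> 215
RT 59: heading 215 -> 156
Final: pos=(40.917,-49.447), heading=156, 6 segment(s) drawn

Segment lengths:
  seg 1: (0,0) -> (-14,0), length = 14
  seg 2: (-14,0) -> (-9.59,-15.38), length = 16
  seg 3: (-9.59,-15.38) -> (-1.111,-28.949), length = 16
  seg 4: (-1.111,-28.949) -> (10.779,-39.655), length = 16
  seg 5: (10.779,-39.655) -> (25.16,-46.669), length = 16
  seg 6: (25.16,-46.669) -> (40.917,-49.447), length = 16
Total = 94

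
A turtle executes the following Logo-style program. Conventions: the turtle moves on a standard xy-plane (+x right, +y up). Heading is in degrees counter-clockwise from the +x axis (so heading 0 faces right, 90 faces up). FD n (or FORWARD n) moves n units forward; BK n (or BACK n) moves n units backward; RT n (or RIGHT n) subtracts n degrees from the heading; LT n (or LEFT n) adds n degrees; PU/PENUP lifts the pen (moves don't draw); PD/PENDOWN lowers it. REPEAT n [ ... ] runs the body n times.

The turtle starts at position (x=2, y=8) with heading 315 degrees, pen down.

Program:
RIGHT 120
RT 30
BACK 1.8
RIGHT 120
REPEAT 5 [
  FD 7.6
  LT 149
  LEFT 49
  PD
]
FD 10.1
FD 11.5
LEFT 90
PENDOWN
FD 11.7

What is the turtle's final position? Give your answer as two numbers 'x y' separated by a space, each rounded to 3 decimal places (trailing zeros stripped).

Executing turtle program step by step:
Start: pos=(2,8), heading=315, pen down
RT 120: heading 315 -> 195
RT 30: heading 195 -> 165
BK 1.8: (2,8) -> (3.739,7.534) [heading=165, draw]
RT 120: heading 165 -> 45
REPEAT 5 [
  -- iteration 1/5 --
  FD 7.6: (3.739,7.534) -> (9.113,12.908) [heading=45, draw]
  LT 149: heading 45 -> 194
  LT 49: heading 194 -> 243
  PD: pen down
  -- iteration 2/5 --
  FD 7.6: (9.113,12.908) -> (5.662,6.136) [heading=243, draw]
  LT 149: heading 243 -> 32
  LT 49: heading 32 -> 81
  PD: pen down
  -- iteration 3/5 --
  FD 7.6: (5.662,6.136) -> (6.851,13.643) [heading=81, draw]
  LT 149: heading 81 -> 230
  LT 49: heading 230 -> 279
  PD: pen down
  -- iteration 4/5 --
  FD 7.6: (6.851,13.643) -> (8.04,6.136) [heading=279, draw]
  LT 149: heading 279 -> 68
  LT 49: heading 68 -> 117
  PD: pen down
  -- iteration 5/5 --
  FD 7.6: (8.04,6.136) -> (4.59,12.908) [heading=117, draw]
  LT 149: heading 117 -> 266
  LT 49: heading 266 -> 315
  PD: pen down
]
FD 10.1: (4.59,12.908) -> (11.732,5.766) [heading=315, draw]
FD 11.5: (11.732,5.766) -> (19.863,-2.365) [heading=315, draw]
LT 90: heading 315 -> 45
PD: pen down
FD 11.7: (19.863,-2.365) -> (28.136,5.908) [heading=45, draw]
Final: pos=(28.136,5.908), heading=45, 9 segment(s) drawn

Answer: 28.136 5.908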